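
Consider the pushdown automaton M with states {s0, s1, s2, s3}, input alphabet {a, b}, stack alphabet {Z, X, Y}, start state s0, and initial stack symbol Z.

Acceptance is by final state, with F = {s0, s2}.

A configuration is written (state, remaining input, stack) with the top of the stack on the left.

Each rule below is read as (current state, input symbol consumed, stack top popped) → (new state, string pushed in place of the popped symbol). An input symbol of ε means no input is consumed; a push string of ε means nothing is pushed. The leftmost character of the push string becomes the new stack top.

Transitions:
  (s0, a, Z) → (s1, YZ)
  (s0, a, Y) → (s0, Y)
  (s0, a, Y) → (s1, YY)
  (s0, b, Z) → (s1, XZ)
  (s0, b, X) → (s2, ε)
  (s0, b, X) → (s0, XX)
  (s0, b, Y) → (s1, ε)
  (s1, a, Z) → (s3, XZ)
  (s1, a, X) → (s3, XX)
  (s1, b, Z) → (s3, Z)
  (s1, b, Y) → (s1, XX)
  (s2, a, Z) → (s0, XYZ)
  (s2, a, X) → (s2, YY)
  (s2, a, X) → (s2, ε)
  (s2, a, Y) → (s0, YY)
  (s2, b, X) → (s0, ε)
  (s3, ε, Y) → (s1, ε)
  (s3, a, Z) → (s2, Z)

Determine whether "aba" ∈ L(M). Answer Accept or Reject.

No computation consumes all input and reaches a final state.

Reject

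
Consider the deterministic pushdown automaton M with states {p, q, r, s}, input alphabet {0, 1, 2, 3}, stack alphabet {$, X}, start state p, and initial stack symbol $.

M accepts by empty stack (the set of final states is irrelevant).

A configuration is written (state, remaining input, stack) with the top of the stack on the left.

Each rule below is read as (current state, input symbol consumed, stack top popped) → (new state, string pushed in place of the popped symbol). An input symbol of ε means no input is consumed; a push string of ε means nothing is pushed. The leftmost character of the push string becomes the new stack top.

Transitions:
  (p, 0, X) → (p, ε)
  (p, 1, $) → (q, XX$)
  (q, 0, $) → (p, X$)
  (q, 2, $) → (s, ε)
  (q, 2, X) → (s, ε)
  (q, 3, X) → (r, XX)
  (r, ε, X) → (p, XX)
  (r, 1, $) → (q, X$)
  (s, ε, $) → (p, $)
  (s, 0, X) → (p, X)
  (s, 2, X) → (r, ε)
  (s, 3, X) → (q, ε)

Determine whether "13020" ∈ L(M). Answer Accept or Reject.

Reject

(p, 13020, $)
  read 1, top $: go to q, push XX$ → (q, 3020, XX$)
  read 3, top X: go to r, push XX → (r, 020, XXX$)
  ε-move, top X: go to p, push XX → (p, 020, XXXX$)
  read 0, top X: go to p, push ε → (p, 20, XXX$)
No transition applies at (p, 20, XXX$); input not fully consumed.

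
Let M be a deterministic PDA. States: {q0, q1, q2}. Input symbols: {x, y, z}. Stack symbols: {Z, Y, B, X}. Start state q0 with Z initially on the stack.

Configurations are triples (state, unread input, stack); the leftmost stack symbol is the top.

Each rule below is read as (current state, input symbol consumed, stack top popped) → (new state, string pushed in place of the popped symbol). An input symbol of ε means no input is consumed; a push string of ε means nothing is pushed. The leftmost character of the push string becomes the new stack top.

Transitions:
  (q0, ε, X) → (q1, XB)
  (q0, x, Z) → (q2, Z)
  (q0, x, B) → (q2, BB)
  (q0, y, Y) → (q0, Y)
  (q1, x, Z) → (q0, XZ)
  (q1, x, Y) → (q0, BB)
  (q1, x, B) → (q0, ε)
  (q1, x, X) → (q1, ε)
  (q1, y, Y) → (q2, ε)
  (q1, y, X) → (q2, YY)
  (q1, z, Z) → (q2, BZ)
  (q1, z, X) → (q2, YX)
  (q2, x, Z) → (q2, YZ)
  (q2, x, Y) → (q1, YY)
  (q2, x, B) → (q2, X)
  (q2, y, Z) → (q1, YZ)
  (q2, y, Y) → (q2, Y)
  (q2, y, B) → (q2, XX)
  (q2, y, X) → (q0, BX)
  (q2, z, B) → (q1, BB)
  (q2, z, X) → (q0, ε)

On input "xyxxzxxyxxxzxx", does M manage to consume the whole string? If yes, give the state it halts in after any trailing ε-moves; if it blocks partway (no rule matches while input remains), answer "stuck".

(q0, xyxxzxxyxxxzxx, Z)
  read x, top Z: go to q2, push Z → (q2, yxxzxxyxxxzxx, Z)
  read y, top Z: go to q1, push YZ → (q1, xxzxxyxxxzxx, YZ)
  read x, top Y: go to q0, push BB → (q0, xzxxyxxxzxx, BBZ)
  read x, top B: go to q2, push BB → (q2, zxxyxxxzxx, BBBZ)
  read z, top B: go to q1, push BB → (q1, xxyxxxzxx, BBBBZ)
  read x, top B: go to q0, push ε → (q0, xyxxxzxx, BBBZ)
  read x, top B: go to q2, push BB → (q2, yxxxzxx, BBBBZ)
  read y, top B: go to q2, push XX → (q2, xxxzxx, XXBBBZ)
No transition for (q2, x, top X); M blocks with input xxxzxx remaining.

stuck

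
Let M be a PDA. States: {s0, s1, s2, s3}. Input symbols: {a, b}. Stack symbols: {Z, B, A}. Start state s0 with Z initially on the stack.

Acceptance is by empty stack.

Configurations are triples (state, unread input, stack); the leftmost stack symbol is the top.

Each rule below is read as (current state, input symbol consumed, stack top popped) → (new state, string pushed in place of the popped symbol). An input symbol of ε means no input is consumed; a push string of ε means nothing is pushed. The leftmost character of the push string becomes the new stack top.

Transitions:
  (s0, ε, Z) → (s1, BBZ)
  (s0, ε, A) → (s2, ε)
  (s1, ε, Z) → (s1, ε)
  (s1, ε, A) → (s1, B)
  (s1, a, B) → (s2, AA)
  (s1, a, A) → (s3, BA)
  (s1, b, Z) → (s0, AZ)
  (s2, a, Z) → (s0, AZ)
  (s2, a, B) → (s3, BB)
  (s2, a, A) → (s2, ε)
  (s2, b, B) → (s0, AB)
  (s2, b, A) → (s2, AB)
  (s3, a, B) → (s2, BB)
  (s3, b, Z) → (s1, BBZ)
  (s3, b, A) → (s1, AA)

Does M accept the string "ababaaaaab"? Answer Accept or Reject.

Reject

No computation consumes all input and empties the stack.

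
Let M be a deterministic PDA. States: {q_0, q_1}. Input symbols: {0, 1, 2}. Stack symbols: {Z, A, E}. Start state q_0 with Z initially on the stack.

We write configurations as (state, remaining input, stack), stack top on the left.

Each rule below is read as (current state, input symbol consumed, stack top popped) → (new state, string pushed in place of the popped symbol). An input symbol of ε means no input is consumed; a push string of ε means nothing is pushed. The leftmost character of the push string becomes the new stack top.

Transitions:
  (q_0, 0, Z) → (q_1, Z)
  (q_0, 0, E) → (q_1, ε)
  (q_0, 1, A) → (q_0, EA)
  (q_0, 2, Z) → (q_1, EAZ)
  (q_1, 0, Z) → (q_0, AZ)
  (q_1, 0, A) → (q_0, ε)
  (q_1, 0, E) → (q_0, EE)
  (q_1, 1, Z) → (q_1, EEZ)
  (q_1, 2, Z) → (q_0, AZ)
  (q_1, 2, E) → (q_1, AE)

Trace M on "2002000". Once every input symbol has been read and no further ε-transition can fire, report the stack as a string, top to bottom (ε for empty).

(q_0, 2002000, Z)
  read 2, top Z: go to q_1, push EAZ → (q_1, 002000, EAZ)
  read 0, top E: go to q_0, push EE → (q_0, 02000, EEAZ)
  read 0, top E: go to q_1, push ε → (q_1, 2000, EAZ)
  read 2, top E: go to q_1, push AE → (q_1, 000, AEAZ)
  read 0, top A: go to q_0, push ε → (q_0, 00, EAZ)
  read 0, top E: go to q_1, push ε → (q_1, 0, AZ)
  read 0, top A: go to q_0, push ε → (q_0, ε, Z)
All input consumed in state q_0 with stack Z.

Z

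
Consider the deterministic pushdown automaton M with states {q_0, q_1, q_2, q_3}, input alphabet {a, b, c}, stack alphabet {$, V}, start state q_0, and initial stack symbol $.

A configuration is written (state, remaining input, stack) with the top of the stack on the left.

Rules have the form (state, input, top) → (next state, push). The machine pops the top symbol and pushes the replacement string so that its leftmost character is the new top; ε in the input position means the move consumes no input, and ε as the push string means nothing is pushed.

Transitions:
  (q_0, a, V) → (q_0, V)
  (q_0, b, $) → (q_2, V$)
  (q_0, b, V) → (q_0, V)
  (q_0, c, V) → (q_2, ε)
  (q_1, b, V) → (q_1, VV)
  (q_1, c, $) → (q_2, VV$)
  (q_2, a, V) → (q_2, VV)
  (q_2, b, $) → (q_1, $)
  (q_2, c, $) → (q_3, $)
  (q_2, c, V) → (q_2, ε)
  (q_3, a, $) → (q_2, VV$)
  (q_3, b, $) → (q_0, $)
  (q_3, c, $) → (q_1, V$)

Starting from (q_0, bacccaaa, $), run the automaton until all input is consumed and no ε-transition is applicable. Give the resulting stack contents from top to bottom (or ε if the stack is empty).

VVVV$

(q_0, bacccaaa, $)
  read b, top $: go to q_2, push V$ → (q_2, acccaaa, V$)
  read a, top V: go to q_2, push VV → (q_2, cccaaa, VV$)
  read c, top V: go to q_2, push ε → (q_2, ccaaa, V$)
  read c, top V: go to q_2, push ε → (q_2, caaa, $)
  read c, top $: go to q_3, push $ → (q_3, aaa, $)
  read a, top $: go to q_2, push VV$ → (q_2, aa, VV$)
  read a, top V: go to q_2, push VV → (q_2, a, VVV$)
  read a, top V: go to q_2, push VV → (q_2, ε, VVVV$)
All input consumed in state q_2 with stack VVVV$.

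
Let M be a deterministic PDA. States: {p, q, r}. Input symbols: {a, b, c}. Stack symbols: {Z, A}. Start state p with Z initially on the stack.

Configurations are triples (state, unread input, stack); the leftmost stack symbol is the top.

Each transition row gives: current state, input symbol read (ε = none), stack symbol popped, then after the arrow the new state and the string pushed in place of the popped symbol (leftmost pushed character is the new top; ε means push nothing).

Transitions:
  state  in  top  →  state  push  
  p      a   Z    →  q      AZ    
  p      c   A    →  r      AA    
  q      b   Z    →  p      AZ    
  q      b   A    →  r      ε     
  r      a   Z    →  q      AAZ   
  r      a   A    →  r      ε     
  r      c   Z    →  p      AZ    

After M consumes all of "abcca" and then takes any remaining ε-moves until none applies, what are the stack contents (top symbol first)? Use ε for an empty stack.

(p, abcca, Z)
  read a, top Z: go to q, push AZ → (q, bcca, AZ)
  read b, top A: go to r, push ε → (r, cca, Z)
  read c, top Z: go to p, push AZ → (p, ca, AZ)
  read c, top A: go to r, push AA → (r, a, AAZ)
  read a, top A: go to r, push ε → (r, ε, AZ)
All input consumed in state r with stack AZ.

AZ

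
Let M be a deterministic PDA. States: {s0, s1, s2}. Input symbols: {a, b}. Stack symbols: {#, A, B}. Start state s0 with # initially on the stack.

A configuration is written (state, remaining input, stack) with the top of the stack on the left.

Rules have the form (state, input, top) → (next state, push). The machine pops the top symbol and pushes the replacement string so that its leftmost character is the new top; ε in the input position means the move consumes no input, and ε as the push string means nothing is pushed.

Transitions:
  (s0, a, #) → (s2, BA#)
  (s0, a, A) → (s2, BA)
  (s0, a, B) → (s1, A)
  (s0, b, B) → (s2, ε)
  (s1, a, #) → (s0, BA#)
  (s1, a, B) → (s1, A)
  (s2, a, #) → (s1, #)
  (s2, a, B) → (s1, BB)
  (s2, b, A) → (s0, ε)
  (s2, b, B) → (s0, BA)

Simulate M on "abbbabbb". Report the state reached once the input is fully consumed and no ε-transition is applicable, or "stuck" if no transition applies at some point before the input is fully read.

s0

(s0, abbbabbb, #)
  read a, top #: go to s2, push BA# → (s2, bbbabbb, BA#)
  read b, top B: go to s0, push BA → (s0, bbabbb, BAA#)
  read b, top B: go to s2, push ε → (s2, babbb, AA#)
  read b, top A: go to s0, push ε → (s0, abbb, A#)
  read a, top A: go to s2, push BA → (s2, bbb, BA#)
  read b, top B: go to s0, push BA → (s0, bb, BAA#)
  read b, top B: go to s2, push ε → (s2, b, AA#)
  read b, top A: go to s0, push ε → (s0, ε, A#)
All input consumed; M is in state s0.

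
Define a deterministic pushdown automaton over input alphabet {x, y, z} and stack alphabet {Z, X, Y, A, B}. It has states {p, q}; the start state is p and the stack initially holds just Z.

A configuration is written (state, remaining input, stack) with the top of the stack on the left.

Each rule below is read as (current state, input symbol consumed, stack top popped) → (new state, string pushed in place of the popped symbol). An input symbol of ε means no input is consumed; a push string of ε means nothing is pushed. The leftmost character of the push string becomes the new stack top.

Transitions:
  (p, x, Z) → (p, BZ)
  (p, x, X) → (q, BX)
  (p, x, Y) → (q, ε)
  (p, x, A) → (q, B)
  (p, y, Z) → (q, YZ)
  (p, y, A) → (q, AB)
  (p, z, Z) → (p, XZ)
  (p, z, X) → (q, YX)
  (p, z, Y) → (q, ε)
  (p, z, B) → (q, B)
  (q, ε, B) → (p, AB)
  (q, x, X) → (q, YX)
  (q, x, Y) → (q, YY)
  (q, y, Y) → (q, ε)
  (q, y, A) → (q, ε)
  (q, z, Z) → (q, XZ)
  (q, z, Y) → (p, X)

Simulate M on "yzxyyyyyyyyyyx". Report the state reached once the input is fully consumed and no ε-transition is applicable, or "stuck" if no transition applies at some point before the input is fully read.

(p, yzxyyyyyyyyyyx, Z)
  read y, top Z: go to q, push YZ → (q, zxyyyyyyyyyyx, YZ)
  read z, top Y: go to p, push X → (p, xyyyyyyyyyyx, XZ)
  read x, top X: go to q, push BX → (q, yyyyyyyyyyx, BXZ)
  ε-move, top B: go to p, push AB → (p, yyyyyyyyyyx, ABXZ)
  read y, top A: go to q, push AB → (q, yyyyyyyyyx, ABBXZ)
  read y, top A: go to q, push ε → (q, yyyyyyyyx, BBXZ)
  ε-move, top B: go to p, push AB → (p, yyyyyyyyx, ABBXZ)
  read y, top A: go to q, push AB → (q, yyyyyyyx, ABBBXZ)
  read y, top A: go to q, push ε → (q, yyyyyyx, BBBXZ)
  ε-move, top B: go to p, push AB → (p, yyyyyyx, ABBBXZ)
  read y, top A: go to q, push AB → (q, yyyyyx, ABBBBXZ)
  read y, top A: go to q, push ε → (q, yyyyx, BBBBXZ)
  ε-move, top B: go to p, push AB → (p, yyyyx, ABBBBXZ)
  read y, top A: go to q, push AB → (q, yyyx, ABBBBBXZ)
  read y, top A: go to q, push ε → (q, yyx, BBBBBXZ)
  ε-move, top B: go to p, push AB → (p, yyx, ABBBBBXZ)
  read y, top A: go to q, push AB → (q, yx, ABBBBBBXZ)
  read y, top A: go to q, push ε → (q, x, BBBBBBXZ)
  ε-move, top B: go to p, push AB → (p, x, ABBBBBBXZ)
  read x, top A: go to q, push B → (q, ε, BBBBBBBXZ)
  ε-move, top B: go to p, push AB → (p, ε, ABBBBBBBXZ)
All input consumed; M is in state p.

p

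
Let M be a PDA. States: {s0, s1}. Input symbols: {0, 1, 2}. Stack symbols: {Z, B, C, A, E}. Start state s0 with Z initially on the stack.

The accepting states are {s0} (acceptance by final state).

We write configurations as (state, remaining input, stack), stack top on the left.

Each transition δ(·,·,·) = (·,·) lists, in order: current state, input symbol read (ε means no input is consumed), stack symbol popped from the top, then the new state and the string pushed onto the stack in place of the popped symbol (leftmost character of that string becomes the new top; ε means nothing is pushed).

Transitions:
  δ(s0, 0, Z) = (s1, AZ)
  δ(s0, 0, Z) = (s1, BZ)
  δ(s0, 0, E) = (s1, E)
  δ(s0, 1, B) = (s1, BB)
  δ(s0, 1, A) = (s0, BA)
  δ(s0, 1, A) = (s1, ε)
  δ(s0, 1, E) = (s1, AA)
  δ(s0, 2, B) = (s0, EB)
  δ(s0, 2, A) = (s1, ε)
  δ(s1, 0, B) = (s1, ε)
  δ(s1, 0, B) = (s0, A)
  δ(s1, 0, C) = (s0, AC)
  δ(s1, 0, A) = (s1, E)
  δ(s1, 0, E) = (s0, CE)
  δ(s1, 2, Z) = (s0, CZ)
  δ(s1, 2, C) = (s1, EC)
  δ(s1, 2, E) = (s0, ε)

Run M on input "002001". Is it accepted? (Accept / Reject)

One accepting computation: (s0, 002001, Z) ⊢ (s1, 02001, AZ) ⊢ (s1, 2001, EZ) ⊢ (s0, 001, Z) ⊢ (s1, 01, BZ) ⊢ (s0, 1, AZ) ⊢ (s0, ε, BAZ)
All input consumed and state s0 ∈ F.

Accept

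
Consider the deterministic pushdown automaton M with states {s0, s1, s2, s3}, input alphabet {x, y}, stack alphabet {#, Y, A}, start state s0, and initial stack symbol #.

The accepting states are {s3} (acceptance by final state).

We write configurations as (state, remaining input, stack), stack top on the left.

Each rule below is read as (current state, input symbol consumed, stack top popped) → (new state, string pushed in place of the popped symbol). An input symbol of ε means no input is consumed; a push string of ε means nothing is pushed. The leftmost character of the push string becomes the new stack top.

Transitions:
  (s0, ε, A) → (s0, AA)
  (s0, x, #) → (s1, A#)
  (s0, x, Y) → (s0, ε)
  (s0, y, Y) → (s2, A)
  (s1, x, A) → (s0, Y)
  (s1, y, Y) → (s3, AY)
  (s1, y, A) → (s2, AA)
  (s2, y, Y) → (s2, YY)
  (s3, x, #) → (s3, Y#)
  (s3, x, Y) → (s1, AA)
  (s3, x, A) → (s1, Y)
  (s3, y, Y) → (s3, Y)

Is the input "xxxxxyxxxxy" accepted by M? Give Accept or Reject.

Reject

(s0, xxxxxyxxxxy, #)
  read x, top #: go to s1, push A# → (s1, xxxxyxxxxy, A#)
  read x, top A: go to s0, push Y → (s0, xxxyxxxxy, Y#)
  read x, top Y: go to s0, push ε → (s0, xxyxxxxy, #)
  read x, top #: go to s1, push A# → (s1, xyxxxxy, A#)
  read x, top A: go to s0, push Y → (s0, yxxxxy, Y#)
  read y, top Y: go to s2, push A → (s2, xxxxy, A#)
No transition applies at (s2, xxxxy, A#); input not fully consumed.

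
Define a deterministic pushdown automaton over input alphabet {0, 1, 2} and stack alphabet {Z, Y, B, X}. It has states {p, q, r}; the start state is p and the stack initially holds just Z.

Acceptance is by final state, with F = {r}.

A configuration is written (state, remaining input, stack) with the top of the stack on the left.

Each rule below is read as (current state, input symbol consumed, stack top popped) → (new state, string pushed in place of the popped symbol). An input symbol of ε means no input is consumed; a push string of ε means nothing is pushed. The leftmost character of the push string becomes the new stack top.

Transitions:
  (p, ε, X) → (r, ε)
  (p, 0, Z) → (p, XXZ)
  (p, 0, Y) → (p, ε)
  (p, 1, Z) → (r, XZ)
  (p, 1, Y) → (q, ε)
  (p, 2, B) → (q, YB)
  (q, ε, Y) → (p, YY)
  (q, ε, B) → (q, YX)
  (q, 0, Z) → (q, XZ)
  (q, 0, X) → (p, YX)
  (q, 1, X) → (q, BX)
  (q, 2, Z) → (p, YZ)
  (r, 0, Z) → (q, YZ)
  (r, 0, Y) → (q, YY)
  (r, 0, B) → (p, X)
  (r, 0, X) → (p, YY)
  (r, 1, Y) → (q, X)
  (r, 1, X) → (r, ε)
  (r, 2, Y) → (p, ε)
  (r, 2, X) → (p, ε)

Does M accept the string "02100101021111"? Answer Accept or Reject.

(p, 02100101021111, Z) ⊢ (p, 2100101021111, XXZ) ⊢ (r, 2100101021111, XZ) ⊢ (p, 100101021111, Z) ⊢ (r, 00101021111, XZ) ⊢ (p, 0101021111, YYZ) ⊢ (p, 101021111, YZ) ⊢ (q, 01021111, Z) ⊢ (q, 1021111, XZ) ⊢ (q, 021111, BXZ) ⊢ (q, 021111, YXXZ) ⊢ (p, 021111, YYXXZ) ⊢ (p, 21111, YXXZ)
No transition applies at (p, 21111, YXXZ); input not fully consumed.

Reject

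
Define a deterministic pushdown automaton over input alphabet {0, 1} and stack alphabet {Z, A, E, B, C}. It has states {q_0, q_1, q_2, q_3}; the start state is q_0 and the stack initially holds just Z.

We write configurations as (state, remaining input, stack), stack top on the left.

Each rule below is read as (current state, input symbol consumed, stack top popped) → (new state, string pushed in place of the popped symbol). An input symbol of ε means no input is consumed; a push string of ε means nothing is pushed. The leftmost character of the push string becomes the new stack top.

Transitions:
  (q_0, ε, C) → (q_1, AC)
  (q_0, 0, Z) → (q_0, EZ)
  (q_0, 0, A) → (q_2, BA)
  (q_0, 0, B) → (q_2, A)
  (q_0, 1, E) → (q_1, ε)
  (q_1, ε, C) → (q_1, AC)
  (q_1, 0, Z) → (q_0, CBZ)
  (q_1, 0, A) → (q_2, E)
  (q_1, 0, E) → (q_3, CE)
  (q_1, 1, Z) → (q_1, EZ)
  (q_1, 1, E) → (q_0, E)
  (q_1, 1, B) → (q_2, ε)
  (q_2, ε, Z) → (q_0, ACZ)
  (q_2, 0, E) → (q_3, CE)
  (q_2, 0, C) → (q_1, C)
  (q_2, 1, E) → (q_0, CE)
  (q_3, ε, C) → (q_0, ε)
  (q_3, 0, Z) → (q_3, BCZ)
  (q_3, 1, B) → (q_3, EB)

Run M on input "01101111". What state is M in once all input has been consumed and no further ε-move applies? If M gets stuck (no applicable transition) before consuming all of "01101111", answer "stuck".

(q_0, 01101111, Z) ⊢ (q_0, 1101111, EZ) ⊢ (q_1, 101111, Z) ⊢ (q_1, 01111, EZ) ⊢ (q_3, 1111, CEZ) ⊢ (q_0, 1111, EZ) ⊢ (q_1, 111, Z) ⊢ (q_1, 11, EZ) ⊢ (q_0, 1, EZ) ⊢ (q_1, ε, Z)
All input consumed; M is in state q_1.

q_1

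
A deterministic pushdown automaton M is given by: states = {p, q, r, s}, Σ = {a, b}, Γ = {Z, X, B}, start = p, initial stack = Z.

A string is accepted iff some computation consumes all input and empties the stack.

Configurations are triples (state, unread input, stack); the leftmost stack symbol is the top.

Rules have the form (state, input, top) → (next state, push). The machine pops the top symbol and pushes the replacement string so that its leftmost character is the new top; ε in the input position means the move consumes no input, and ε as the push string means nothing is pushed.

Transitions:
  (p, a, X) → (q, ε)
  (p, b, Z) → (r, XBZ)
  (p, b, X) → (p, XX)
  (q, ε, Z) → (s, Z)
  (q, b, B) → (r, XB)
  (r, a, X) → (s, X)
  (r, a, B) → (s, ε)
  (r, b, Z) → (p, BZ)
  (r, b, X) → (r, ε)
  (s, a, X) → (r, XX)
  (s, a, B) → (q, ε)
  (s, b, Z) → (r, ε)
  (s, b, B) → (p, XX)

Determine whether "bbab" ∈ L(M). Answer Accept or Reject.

(p, bbab, Z)
  read b, top Z: go to r, push XBZ → (r, bab, XBZ)
  read b, top X: go to r, push ε → (r, ab, BZ)
  read a, top B: go to s, push ε → (s, b, Z)
  read b, top Z: go to r, push ε → (r, ε, ε)
All input consumed and the stack is empty.

Accept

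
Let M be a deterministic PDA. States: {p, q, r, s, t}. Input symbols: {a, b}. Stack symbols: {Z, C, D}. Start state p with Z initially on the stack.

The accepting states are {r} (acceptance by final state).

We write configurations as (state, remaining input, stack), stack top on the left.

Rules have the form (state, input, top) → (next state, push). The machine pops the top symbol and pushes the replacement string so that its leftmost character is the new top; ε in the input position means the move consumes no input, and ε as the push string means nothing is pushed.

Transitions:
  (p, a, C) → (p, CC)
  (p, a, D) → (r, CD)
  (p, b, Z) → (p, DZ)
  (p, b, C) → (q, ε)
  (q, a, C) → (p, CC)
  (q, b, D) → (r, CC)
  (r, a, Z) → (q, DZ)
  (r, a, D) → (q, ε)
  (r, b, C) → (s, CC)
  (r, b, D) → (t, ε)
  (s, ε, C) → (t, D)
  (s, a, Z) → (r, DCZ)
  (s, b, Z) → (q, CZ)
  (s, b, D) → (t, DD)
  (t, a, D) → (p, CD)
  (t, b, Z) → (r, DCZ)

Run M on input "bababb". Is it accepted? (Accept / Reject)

(p, bababb, Z)
  read b, top Z: go to p, push DZ → (p, ababb, DZ)
  read a, top D: go to r, push CD → (r, babb, CDZ)
  read b, top C: go to s, push CC → (s, abb, CCDZ)
  ε-move, top C: go to t, push D → (t, abb, DCDZ)
  read a, top D: go to p, push CD → (p, bb, CDCDZ)
  read b, top C: go to q, push ε → (q, b, DCDZ)
  read b, top D: go to r, push CC → (r, ε, CCCDZ)
All input consumed; state r ∈ F.

Accept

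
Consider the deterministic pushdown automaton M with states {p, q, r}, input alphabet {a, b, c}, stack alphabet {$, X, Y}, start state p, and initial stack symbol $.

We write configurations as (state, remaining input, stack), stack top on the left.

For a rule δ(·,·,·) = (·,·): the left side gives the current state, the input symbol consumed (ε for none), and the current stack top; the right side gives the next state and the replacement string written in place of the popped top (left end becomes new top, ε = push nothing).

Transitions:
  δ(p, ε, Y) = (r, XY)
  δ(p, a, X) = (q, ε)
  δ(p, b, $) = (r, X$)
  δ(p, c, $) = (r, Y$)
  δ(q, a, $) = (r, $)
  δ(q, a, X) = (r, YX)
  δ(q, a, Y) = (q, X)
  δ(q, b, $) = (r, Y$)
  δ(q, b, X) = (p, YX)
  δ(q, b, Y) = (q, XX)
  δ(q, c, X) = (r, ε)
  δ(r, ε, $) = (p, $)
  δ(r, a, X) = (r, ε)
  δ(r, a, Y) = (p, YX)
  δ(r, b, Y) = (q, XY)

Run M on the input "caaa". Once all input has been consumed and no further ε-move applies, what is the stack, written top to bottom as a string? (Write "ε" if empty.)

(p, caaa, $)
  read c, top $: go to r, push Y$ → (r, aaa, Y$)
  read a, top Y: go to p, push YX → (p, aa, YX$)
  ε-move, top Y: go to r, push XY → (r, aa, XYX$)
  read a, top X: go to r, push ε → (r, a, YX$)
  read a, top Y: go to p, push YX → (p, ε, YXX$)
  ε-move, top Y: go to r, push XY → (r, ε, XYXX$)
All input consumed in state r with stack XYXX$.

XYXX$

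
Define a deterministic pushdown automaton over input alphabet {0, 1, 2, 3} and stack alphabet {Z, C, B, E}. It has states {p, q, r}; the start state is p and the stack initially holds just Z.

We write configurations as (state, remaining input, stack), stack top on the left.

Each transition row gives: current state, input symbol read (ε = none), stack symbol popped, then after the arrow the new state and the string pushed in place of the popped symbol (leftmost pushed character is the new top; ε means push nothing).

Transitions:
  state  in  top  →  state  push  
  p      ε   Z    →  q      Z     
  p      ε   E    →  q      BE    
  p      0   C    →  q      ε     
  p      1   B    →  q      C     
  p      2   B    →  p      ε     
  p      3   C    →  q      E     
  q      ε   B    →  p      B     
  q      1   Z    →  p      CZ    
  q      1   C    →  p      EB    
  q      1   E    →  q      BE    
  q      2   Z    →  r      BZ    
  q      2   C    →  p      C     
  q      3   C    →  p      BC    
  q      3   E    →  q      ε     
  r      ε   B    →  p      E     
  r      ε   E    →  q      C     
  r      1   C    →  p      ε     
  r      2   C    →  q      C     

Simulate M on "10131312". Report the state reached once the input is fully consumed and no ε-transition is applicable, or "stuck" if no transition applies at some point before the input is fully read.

(p, 10131312, Z)
  ε-move, top Z: go to q, push Z → (q, 10131312, Z)
  read 1, top Z: go to p, push CZ → (p, 0131312, CZ)
  read 0, top C: go to q, push ε → (q, 131312, Z)
  read 1, top Z: go to p, push CZ → (p, 31312, CZ)
  read 3, top C: go to q, push E → (q, 1312, EZ)
  read 1, top E: go to q, push BE → (q, 312, BEZ)
  ε-move, top B: go to p, push B → (p, 312, BEZ)
No transition for (p, 3, top B); M blocks with input 312 remaining.

stuck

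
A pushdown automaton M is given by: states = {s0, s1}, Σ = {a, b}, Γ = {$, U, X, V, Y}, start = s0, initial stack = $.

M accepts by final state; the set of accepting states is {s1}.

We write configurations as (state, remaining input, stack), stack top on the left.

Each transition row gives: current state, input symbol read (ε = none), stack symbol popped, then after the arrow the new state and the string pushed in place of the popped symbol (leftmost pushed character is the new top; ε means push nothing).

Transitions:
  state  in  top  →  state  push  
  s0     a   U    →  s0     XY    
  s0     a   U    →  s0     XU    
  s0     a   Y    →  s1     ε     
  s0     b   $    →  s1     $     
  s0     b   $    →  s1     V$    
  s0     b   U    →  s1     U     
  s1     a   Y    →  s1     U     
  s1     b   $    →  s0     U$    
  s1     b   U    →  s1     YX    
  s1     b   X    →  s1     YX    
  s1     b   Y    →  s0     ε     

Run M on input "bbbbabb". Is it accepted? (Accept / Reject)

Reject

No computation consumes all input and reaches a final state.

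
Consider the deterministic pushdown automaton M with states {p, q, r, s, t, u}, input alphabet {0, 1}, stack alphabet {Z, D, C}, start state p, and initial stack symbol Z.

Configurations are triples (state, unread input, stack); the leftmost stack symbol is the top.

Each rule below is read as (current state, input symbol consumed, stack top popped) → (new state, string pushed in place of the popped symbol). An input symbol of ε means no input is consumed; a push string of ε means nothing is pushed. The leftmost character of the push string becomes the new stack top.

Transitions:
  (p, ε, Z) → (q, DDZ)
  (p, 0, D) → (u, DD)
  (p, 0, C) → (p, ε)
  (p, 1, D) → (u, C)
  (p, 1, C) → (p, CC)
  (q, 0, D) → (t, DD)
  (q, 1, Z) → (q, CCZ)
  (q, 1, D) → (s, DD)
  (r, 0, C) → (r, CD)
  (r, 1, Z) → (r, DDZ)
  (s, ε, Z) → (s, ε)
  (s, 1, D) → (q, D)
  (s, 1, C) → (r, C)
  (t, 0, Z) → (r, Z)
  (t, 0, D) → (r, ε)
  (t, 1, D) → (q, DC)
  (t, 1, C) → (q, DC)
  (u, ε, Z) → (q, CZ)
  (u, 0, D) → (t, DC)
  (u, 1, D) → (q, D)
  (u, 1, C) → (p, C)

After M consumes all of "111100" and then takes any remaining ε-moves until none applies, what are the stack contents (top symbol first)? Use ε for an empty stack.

DDDDZ

(p, 111100, Z) ⊢ (q, 111100, DDZ) ⊢ (s, 11100, DDDZ) ⊢ (q, 1100, DDDZ) ⊢ (s, 100, DDDDZ) ⊢ (q, 00, DDDDZ) ⊢ (t, 0, DDDDDZ) ⊢ (r, ε, DDDDZ)
All input consumed in state r with stack DDDDZ.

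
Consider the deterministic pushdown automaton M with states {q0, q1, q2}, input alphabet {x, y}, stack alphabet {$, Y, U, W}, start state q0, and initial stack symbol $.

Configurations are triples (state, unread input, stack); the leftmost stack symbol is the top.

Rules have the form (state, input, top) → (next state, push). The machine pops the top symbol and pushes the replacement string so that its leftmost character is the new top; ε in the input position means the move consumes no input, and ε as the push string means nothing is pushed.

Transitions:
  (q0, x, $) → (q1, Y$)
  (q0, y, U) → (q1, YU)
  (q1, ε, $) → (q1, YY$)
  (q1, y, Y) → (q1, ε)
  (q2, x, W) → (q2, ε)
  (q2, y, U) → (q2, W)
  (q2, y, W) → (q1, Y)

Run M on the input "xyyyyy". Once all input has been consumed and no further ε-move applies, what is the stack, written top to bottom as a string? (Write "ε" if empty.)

(q0, xyyyyy, $)
  read x, top $: go to q1, push Y$ → (q1, yyyyy, Y$)
  read y, top Y: go to q1, push ε → (q1, yyyy, $)
  ε-move, top $: go to q1, push YY$ → (q1, yyyy, YY$)
  read y, top Y: go to q1, push ε → (q1, yyy, Y$)
  read y, top Y: go to q1, push ε → (q1, yy, $)
  ε-move, top $: go to q1, push YY$ → (q1, yy, YY$)
  read y, top Y: go to q1, push ε → (q1, y, Y$)
  read y, top Y: go to q1, push ε → (q1, ε, $)
  ε-move, top $: go to q1, push YY$ → (q1, ε, YY$)
All input consumed in state q1 with stack YY$.

YY$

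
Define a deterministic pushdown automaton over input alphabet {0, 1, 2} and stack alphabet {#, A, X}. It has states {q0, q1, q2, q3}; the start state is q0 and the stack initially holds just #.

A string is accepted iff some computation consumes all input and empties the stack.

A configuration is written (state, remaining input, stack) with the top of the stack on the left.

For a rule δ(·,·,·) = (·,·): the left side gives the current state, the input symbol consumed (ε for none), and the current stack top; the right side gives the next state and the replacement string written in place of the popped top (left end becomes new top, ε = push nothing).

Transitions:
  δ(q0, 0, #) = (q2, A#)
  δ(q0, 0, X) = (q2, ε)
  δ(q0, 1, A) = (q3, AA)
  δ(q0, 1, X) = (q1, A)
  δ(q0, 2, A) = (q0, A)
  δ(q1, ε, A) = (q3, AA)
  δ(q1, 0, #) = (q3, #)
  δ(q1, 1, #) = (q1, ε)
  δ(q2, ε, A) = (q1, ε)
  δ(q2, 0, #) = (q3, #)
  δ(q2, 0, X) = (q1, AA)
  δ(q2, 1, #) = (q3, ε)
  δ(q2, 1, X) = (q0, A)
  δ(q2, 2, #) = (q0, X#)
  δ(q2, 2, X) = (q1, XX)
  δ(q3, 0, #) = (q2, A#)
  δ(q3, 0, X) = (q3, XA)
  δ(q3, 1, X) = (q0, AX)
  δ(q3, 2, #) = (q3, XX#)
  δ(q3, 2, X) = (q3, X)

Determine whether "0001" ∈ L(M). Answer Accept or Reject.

Accept

(q0, 0001, #)
  read 0, top #: go to q2, push A# → (q2, 001, A#)
  ε-move, top A: go to q1, push ε → (q1, 001, #)
  read 0, top #: go to q3, push # → (q3, 01, #)
  read 0, top #: go to q2, push A# → (q2, 1, A#)
  ε-move, top A: go to q1, push ε → (q1, 1, #)
  read 1, top #: go to q1, push ε → (q1, ε, ε)
All input consumed and the stack is empty.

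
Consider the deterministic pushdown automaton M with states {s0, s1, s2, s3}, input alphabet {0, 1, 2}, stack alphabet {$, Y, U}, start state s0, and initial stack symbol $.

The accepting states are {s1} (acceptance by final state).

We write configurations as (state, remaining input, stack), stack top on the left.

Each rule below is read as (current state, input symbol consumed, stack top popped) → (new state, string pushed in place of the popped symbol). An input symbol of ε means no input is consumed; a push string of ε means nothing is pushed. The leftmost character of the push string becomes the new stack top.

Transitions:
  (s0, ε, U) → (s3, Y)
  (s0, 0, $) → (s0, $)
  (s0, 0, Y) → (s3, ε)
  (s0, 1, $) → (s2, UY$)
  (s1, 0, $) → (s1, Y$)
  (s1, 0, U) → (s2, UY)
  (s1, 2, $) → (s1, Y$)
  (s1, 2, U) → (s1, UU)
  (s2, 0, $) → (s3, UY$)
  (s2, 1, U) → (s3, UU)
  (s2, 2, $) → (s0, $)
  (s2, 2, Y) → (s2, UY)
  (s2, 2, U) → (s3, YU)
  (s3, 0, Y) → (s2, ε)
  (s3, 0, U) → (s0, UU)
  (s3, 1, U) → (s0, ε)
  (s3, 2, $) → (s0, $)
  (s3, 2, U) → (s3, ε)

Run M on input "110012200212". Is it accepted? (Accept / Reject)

Reject

(s0, 110012200212, $)
  read 1, top $: go to s2, push UY$ → (s2, 10012200212, UY$)
  read 1, top U: go to s3, push UU → (s3, 0012200212, UUY$)
  read 0, top U: go to s0, push UU → (s0, 012200212, UUUY$)
  ε-move, top U: go to s3, push Y → (s3, 012200212, YUUY$)
  read 0, top Y: go to s2, push ε → (s2, 12200212, UUY$)
  read 1, top U: go to s3, push UU → (s3, 2200212, UUUY$)
  read 2, top U: go to s3, push ε → (s3, 200212, UUY$)
  read 2, top U: go to s3, push ε → (s3, 00212, UY$)
  read 0, top U: go to s0, push UU → (s0, 0212, UUY$)
  ε-move, top U: go to s3, push Y → (s3, 0212, YUY$)
  read 0, top Y: go to s2, push ε → (s2, 212, UY$)
  read 2, top U: go to s3, push YU → (s3, 12, YUY$)
No transition applies at (s3, 12, YUY$); input not fully consumed.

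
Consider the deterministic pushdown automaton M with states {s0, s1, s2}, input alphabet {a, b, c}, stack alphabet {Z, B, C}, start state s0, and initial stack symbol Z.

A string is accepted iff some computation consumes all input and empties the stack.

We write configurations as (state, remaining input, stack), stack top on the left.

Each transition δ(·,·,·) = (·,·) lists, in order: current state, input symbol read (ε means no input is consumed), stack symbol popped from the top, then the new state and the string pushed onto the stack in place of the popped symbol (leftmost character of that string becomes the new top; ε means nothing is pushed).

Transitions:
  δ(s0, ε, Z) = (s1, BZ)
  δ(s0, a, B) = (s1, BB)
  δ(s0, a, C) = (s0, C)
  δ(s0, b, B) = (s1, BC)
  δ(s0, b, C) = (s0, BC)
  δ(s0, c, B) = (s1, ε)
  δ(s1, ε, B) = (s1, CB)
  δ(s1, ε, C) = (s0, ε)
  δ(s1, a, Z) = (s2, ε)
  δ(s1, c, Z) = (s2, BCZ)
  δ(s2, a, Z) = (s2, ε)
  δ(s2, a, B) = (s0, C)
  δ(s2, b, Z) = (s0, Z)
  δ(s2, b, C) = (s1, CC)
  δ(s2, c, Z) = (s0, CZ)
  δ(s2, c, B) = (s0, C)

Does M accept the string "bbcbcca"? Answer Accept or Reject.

(s0, bbcbcca, Z)
  ε-move, top Z: go to s1, push BZ → (s1, bbcbcca, BZ)
  ε-move, top B: go to s1, push CB → (s1, bbcbcca, CBZ)
  ε-move, top C: go to s0, push ε → (s0, bbcbcca, BZ)
  read b, top B: go to s1, push BC → (s1, bcbcca, BCZ)
  ε-move, top B: go to s1, push CB → (s1, bcbcca, CBCZ)
  ε-move, top C: go to s0, push ε → (s0, bcbcca, BCZ)
  read b, top B: go to s1, push BC → (s1, cbcca, BCCZ)
  ε-move, top B: go to s1, push CB → (s1, cbcca, CBCCZ)
  ε-move, top C: go to s0, push ε → (s0, cbcca, BCCZ)
  read c, top B: go to s1, push ε → (s1, bcca, CCZ)
  ε-move, top C: go to s0, push ε → (s0, bcca, CZ)
  read b, top C: go to s0, push BC → (s0, cca, BCZ)
  read c, top B: go to s1, push ε → (s1, ca, CZ)
  ε-move, top C: go to s0, push ε → (s0, ca, Z)
  ε-move, top Z: go to s1, push BZ → (s1, ca, BZ)
  ε-move, top B: go to s1, push CB → (s1, ca, CBZ)
  ε-move, top C: go to s0, push ε → (s0, ca, BZ)
  read c, top B: go to s1, push ε → (s1, a, Z)
  read a, top Z: go to s2, push ε → (s2, ε, ε)
All input consumed and the stack is empty.

Accept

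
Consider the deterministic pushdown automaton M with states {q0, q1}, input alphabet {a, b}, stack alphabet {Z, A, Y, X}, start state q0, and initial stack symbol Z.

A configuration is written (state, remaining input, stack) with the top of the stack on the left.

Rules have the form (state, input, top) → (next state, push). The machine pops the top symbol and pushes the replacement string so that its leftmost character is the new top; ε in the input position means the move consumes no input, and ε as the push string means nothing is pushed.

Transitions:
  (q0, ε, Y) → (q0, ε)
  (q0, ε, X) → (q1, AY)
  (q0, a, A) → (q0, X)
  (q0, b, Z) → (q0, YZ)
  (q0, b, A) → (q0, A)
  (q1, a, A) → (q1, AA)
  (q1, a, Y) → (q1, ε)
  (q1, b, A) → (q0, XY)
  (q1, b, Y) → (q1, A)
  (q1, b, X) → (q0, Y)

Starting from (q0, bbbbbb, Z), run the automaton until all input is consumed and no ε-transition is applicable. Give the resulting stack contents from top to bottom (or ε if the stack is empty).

Z

(q0, bbbbbb, Z)
  read b, top Z: go to q0, push YZ → (q0, bbbbb, YZ)
  ε-move, top Y: go to q0, push ε → (q0, bbbbb, Z)
  read b, top Z: go to q0, push YZ → (q0, bbbb, YZ)
  ε-move, top Y: go to q0, push ε → (q0, bbbb, Z)
  read b, top Z: go to q0, push YZ → (q0, bbb, YZ)
  ε-move, top Y: go to q0, push ε → (q0, bbb, Z)
  read b, top Z: go to q0, push YZ → (q0, bb, YZ)
  ε-move, top Y: go to q0, push ε → (q0, bb, Z)
  read b, top Z: go to q0, push YZ → (q0, b, YZ)
  ε-move, top Y: go to q0, push ε → (q0, b, Z)
  read b, top Z: go to q0, push YZ → (q0, ε, YZ)
  ε-move, top Y: go to q0, push ε → (q0, ε, Z)
All input consumed in state q0 with stack Z.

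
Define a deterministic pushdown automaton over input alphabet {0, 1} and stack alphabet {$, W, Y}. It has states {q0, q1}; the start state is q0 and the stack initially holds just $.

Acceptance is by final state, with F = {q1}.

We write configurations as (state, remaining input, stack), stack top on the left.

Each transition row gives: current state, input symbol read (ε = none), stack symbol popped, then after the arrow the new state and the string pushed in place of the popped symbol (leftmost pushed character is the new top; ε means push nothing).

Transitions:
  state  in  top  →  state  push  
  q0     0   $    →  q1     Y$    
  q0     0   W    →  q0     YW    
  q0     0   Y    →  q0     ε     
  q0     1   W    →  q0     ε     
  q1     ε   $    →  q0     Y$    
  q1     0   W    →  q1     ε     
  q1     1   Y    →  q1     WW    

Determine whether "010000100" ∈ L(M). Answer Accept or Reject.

(q0, 010000100, $) ⊢ (q1, 10000100, Y$) ⊢ (q1, 0000100, WW$) ⊢ (q1, 000100, W$) ⊢ (q1, 00100, $) ⊢ (q0, 00100, Y$) ⊢ (q0, 0100, $) ⊢ (q1, 100, Y$) ⊢ (q1, 00, WW$) ⊢ (q1, 0, W$) ⊢ (q1, ε, $)
All input consumed; state q1 ∈ F.

Accept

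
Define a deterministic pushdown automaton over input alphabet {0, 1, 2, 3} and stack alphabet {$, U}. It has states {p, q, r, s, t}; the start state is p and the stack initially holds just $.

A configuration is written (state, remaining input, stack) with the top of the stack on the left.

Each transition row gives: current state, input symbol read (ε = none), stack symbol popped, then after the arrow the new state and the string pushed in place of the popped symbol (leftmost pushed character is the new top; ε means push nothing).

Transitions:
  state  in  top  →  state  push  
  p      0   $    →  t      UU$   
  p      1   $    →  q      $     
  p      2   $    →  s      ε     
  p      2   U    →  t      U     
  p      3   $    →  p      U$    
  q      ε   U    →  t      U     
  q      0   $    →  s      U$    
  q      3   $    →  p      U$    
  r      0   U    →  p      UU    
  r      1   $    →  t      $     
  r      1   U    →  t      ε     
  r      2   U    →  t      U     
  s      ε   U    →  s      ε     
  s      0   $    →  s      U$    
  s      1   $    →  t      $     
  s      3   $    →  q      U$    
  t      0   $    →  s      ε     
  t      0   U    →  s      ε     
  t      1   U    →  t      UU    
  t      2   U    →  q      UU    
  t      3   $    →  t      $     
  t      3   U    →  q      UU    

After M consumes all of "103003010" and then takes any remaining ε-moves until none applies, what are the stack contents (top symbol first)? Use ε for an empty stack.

ε

(p, 103003010, $)
  read 1, top $: go to q, push $ → (q, 03003010, $)
  read 0, top $: go to s, push U$ → (s, 3003010, U$)
  ε-move, top U: go to s, push ε → (s, 3003010, $)
  read 3, top $: go to q, push U$ → (q, 003010, U$)
  ε-move, top U: go to t, push U → (t, 003010, U$)
  read 0, top U: go to s, push ε → (s, 03010, $)
  read 0, top $: go to s, push U$ → (s, 3010, U$)
  ε-move, top U: go to s, push ε → (s, 3010, $)
  read 3, top $: go to q, push U$ → (q, 010, U$)
  ε-move, top U: go to t, push U → (t, 010, U$)
  read 0, top U: go to s, push ε → (s, 10, $)
  read 1, top $: go to t, push $ → (t, 0, $)
  read 0, top $: go to s, push ε → (s, ε, ε)
All input consumed in state s with stack ε.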